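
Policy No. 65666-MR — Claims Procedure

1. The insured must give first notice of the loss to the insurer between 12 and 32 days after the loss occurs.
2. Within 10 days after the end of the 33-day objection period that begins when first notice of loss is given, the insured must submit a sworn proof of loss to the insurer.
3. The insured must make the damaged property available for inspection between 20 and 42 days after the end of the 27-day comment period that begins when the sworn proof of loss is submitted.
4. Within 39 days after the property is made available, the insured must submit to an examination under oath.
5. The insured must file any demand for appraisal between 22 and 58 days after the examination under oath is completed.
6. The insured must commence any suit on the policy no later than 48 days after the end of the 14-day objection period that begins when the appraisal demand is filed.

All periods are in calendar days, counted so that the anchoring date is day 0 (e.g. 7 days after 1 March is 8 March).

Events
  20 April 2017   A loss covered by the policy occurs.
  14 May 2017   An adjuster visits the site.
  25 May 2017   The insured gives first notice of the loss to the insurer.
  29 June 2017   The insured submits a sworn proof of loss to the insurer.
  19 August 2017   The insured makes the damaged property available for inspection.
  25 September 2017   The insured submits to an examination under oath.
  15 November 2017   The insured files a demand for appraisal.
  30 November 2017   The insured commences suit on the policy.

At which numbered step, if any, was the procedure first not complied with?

(1) the permitted window runs from 20 April 2017 + 12 = 2 May 2017 to 20 April 2017 + 32 = 22 May 2017; 25 May 2017 is 3 days past the end of the window.
The procedure was therefore not followed at step 1.

Step 1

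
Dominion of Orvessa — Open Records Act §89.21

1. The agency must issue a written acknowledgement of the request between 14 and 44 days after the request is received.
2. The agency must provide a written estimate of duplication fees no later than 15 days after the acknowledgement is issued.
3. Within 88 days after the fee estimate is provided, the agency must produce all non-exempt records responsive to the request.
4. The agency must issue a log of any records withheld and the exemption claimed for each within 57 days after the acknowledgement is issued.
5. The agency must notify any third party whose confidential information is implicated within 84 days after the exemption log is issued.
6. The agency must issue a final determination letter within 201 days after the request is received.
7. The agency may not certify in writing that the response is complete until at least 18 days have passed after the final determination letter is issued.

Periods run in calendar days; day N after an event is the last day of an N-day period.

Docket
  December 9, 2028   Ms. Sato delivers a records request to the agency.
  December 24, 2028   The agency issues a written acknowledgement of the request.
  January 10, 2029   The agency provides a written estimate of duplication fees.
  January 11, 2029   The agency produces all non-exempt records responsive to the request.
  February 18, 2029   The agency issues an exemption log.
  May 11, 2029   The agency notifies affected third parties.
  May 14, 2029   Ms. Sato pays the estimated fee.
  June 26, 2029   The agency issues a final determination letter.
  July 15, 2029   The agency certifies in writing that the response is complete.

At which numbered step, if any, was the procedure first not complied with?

Step 1: the window is 14–44 days after December 9, 2028 (when the request is received), so December 23, 2028 through January 22, 2029; December 24, 2028 falls inside that range.
Step 2: 15 days after December 24, 2028 (when the acknowledgement is issued) is January 8, 2029; not done until January 10, 2029, 2 days after the deadline.

Step 2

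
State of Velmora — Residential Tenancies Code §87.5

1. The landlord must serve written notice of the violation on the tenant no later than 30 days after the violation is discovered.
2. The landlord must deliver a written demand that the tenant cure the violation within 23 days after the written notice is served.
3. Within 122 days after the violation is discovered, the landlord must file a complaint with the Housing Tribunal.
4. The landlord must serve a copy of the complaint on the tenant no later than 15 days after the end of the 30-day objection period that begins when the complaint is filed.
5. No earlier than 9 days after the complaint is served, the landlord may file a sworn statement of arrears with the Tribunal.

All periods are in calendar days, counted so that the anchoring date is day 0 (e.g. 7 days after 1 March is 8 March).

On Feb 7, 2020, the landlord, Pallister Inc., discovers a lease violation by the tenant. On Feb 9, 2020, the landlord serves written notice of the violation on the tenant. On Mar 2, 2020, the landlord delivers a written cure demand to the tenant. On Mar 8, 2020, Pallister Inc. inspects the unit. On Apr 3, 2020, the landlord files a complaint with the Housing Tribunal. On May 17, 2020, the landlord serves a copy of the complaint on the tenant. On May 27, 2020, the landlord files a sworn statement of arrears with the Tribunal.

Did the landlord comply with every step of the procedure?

Yes

(1) due by Feb 7, 2020 + 30 days = Mar 8, 2020; Feb 9, 2020 is within that limit.
(2) due by Feb 9, 2020 + 23 days = Mar 3, 2020; completed Mar 2, 2020, before the deadline.
(3) due by Feb 7, 2020 + 122 days = Jun 8, 2020; done Apr 3, 2020 — timely.
(4) due by May 3, 2020 + 15 days = May 18, 2020; May 17, 2020 is within that limit.
(5) permitted from May 17, 2020 + 9 days = May 26, 2020 onward; May 27, 2020 is on or after that date.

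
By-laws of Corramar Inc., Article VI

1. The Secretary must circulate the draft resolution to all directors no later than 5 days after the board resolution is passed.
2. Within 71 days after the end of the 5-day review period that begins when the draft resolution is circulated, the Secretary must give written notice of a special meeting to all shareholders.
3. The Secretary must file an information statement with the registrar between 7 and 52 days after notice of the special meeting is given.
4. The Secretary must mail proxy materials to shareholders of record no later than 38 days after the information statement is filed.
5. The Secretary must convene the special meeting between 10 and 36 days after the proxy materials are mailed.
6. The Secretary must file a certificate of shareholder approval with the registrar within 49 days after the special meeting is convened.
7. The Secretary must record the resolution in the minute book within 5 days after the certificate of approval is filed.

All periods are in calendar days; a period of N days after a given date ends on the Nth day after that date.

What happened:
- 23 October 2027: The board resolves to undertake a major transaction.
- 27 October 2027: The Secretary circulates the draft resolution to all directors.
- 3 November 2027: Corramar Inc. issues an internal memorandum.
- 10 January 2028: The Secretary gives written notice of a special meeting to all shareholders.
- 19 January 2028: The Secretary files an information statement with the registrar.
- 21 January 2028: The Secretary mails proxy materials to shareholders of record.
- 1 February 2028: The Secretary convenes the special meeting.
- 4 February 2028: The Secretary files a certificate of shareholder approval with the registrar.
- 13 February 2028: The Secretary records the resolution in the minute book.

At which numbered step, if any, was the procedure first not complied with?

(1) due by 23 October 2027 + 5 days = 28 October 2027; 27 October 2027 is within that limit.
(2) due by 1 November 2027 + 71 days = 11 January 2028; done 10 January 2028 — timely.
(3) the permitted window runs from 10 January 2028 + 7 = 17 January 2028 to 10 January 2028 + 52 = 2 March 2028; done 19 January 2028, which is between those dates.
(4) due by 19 January 2028 + 38 days = 26 February 2028; 21 January 2028 is within that limit.
(5) the permitted window runs from 21 January 2028 + 10 = 31 January 2028 to 21 January 2028 + 36 = 26 February 2028; 1 February 2028 falls inside that range.
(6) due by 1 February 2028 + 49 days = 21 March 2028; done 4 February 2028 — timely.
(7) due by 4 February 2028 + 5 days = 9 February 2028; 13 February 2028 misses that deadline by 4 days.
That is the first point of non-compliance.

Step 7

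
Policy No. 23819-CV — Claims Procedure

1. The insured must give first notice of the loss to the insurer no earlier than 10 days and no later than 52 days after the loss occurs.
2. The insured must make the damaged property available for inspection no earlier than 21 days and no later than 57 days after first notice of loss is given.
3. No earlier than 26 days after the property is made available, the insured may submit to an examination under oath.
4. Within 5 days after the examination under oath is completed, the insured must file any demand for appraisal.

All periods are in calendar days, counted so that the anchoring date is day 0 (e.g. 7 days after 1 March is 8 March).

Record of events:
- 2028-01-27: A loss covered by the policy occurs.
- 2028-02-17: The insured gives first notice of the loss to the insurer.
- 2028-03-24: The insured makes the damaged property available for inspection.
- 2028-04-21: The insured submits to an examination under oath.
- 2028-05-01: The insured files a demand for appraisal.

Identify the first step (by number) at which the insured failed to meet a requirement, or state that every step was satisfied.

Step 4

Step 1: the window is 10–52 days after 2028-01-27 (when the loss occurs), so 2028-02-06 through 2028-03-19; done 2028-02-17, which is between those dates.
Step 2: the window is 21–57 days after 2028-02-17 (when first notice of loss is given), so 2028-03-09 through 2028-04-14; done 2028-03-24, which is between those dates.
Step 3: the earliest permitted date is 26 days after 2028-03-24 (when the property is made available), i.e. 2028-04-19; done 2028-04-21 — permitted.
Step 4: 5 days after 2028-04-21 (when the examination under oath is completed) is 2028-04-26; not done until 2028-05-01, 5 days after the deadline.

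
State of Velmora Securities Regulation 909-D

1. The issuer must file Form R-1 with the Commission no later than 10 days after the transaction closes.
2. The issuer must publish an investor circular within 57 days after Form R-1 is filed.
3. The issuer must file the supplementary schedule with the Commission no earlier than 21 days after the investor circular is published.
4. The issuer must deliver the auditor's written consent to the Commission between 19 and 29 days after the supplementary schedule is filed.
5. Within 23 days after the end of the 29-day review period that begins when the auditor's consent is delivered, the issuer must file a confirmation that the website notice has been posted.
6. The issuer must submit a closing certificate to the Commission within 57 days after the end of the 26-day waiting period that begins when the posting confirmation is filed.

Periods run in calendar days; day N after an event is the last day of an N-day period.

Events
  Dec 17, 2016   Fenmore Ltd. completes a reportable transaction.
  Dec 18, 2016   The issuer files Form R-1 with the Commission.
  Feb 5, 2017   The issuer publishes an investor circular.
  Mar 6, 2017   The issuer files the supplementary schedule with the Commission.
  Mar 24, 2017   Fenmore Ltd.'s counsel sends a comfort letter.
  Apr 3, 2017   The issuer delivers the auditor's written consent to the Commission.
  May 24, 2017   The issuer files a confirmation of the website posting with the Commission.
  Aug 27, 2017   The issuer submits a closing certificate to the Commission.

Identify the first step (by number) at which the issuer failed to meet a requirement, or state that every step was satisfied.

Step 6

Step 1 — counting 10 days from Dec 17, 2016 (when the transaction closes) gives a deadline of Dec 27, 2016; done Dec 18, 2016 — timely.
Step 2 — counting 57 days from Dec 18, 2016 (when Form R-1 is filed) gives a deadline of Feb 13, 2017; Feb 5, 2017 is within that limit.
Step 3 — must wait 21 days from Feb 5, 2017 (when the investor circular is published), so not before Feb 26, 2017; done Mar 6, 2017, after the minimum wait.
Step 4 — 19 and 29 days from Mar 6, 2017 (when the supplementary schedule is filed) are Mar 25, 2017 and Apr 4, 2017 respectively; done Apr 3, 2017, which is between those dates.
Step 5 — counting 23 days from May 2, 2017 (end of the 29-day review period, which began when the auditor's consent is delivered on Apr 3, 2017) gives a deadline of May 25, 2017; done May 24, 2017 — timely.
Step 6 — counting 57 days from Jun 19, 2017 (end of the 26-day waiting period, which began when the posting confirmation is filed on May 24, 2017) gives a deadline of Aug 15, 2017; Aug 27, 2017 misses that deadline by 12 days.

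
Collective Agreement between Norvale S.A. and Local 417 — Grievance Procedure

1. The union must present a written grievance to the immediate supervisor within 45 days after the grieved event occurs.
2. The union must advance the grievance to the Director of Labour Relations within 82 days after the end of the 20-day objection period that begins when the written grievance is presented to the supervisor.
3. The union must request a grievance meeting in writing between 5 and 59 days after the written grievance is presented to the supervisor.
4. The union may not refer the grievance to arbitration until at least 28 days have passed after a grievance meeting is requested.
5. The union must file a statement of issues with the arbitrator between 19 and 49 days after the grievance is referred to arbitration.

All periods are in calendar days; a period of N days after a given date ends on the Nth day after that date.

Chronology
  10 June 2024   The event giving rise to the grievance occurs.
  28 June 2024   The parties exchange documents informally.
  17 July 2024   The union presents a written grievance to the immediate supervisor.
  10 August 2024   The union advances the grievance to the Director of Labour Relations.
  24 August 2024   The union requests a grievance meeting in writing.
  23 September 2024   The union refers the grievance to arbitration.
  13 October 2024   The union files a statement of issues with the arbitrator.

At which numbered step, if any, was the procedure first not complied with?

(1) due by 10 June 2024 + 45 days = 25 July 2024; done 17 July 2024 — timely.
(2) due by 6 August 2024 + 82 days = 27 October 2024; done 10 August 2024 — timely.
(3) the permitted window runs from 17 July 2024 + 5 = 22 July 2024 to 17 July 2024 + 59 = 14 September 2024; done 24 August 2024 — within the window.
(4) permitted from 24 August 2024 + 28 days = 21 September 2024 onward; done 23 September 2024, after the minimum wait.
(5) the permitted window runs from 23 September 2024 + 19 = 12 October 2024 to 23 September 2024 + 49 = 11 November 2024; done 13 October 2024 — within the window.

None — every step was satisfied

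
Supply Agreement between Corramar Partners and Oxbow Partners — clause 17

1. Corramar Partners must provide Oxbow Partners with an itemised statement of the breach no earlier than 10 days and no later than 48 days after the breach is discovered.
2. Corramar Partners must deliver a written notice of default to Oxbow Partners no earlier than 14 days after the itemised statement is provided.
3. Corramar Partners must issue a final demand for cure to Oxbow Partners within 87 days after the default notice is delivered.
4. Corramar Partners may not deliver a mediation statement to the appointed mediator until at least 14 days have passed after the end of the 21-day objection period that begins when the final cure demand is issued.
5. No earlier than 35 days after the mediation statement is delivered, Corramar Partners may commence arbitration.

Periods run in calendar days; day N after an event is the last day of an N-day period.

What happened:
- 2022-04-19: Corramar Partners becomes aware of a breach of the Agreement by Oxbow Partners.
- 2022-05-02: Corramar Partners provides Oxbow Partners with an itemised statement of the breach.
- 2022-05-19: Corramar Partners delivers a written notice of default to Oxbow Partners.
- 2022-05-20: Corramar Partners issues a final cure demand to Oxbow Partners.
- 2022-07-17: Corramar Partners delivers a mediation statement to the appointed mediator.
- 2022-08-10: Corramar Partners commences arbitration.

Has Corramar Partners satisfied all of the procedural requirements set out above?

No

(1) the permitted window runs from 2022-04-19 + 10 = 2022-04-29 to 2022-04-19 + 48 = 2022-06-06; 2022-05-02 falls inside that range.
(2) permitted from 2022-05-02 + 14 days = 2022-05-16 onward; done 2022-05-19 — permitted.
(3) due by 2022-05-19 + 87 days = 2022-08-14; done 2022-05-20 — timely.
(4) permitted from 2022-06-10 + 14 days = 2022-06-24 onward; done 2022-07-17, after the minimum wait.
(5) permitted from 2022-07-17 + 35 days = 2022-08-21 onward; 2022-08-10 is 11 days before the earliest permitted date.
The procedure was therefore not followed at step 5.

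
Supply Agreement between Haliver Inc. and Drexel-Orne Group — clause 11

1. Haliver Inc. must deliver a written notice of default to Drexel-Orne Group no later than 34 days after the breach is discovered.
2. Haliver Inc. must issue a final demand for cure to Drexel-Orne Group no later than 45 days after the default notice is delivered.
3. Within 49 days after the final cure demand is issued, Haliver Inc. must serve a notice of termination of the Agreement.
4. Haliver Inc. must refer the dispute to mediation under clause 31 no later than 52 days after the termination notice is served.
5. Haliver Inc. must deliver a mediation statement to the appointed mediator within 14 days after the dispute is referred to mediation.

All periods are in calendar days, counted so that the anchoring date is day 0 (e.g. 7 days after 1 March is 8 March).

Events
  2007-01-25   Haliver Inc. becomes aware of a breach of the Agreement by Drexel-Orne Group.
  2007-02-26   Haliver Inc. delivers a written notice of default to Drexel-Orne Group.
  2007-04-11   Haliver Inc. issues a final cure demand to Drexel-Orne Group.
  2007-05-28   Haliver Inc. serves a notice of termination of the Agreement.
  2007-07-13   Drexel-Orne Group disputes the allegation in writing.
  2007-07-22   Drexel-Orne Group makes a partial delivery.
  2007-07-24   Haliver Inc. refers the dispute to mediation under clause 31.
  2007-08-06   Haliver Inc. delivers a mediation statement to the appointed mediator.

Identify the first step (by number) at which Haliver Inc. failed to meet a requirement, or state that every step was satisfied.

Step 1 — counting 34 days from 2007-01-25 (when the breach is discovered) gives a deadline of 2007-02-28; done 2007-02-26 — timely.
Step 2 — counting 45 days from 2007-02-26 (when the default notice is delivered) gives a deadline of 2007-04-12; completed 2007-04-11, before the deadline.
Step 3 — counting 49 days from 2007-04-11 (when the final cure demand is issued) gives a deadline of 2007-05-30; completed 2007-05-28, before the deadline.
Step 4 — counting 52 days from 2007-05-28 (when the termination notice is served) gives a deadline of 2007-07-19; not done until 2007-07-24, 5 days after the deadline.

Step 4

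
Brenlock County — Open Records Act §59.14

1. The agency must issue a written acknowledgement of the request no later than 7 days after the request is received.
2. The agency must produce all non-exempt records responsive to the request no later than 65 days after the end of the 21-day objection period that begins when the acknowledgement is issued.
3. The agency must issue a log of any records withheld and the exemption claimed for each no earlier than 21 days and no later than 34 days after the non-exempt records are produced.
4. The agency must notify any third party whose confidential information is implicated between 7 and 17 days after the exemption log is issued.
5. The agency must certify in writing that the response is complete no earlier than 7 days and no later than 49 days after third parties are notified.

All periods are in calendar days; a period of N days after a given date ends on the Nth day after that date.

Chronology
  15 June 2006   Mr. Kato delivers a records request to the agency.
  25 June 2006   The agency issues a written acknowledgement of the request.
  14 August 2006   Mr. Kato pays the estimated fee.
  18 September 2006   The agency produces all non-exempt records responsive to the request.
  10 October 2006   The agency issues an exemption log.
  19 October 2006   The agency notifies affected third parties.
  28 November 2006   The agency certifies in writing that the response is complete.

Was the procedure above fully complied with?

(1) due by 15 June 2006 + 7 days = 22 June 2006; 25 June 2006 misses that deadline by 3 days.

No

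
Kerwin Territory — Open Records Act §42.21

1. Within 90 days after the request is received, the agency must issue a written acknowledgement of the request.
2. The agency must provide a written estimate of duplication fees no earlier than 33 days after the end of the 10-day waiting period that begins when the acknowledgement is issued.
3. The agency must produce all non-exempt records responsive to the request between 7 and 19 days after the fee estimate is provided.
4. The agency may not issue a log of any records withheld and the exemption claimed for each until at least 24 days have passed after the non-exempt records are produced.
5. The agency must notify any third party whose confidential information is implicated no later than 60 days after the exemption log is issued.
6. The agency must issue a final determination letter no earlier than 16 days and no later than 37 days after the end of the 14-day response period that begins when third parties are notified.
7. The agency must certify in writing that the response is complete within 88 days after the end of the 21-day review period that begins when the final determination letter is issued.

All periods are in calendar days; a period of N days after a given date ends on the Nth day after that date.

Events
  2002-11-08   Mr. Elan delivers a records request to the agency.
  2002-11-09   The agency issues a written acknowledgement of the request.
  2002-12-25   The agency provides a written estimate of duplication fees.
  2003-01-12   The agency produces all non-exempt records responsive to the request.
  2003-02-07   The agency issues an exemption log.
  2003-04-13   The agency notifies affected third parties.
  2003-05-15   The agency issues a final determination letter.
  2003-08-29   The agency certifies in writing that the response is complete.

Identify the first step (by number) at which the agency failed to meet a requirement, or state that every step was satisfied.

Step 1 — counting 90 days from 2002-11-08 (when the request is received) gives a deadline of 2003-02-06; completed 2002-11-09, before the deadline.
Step 2 — must wait 33 days from 2002-11-19 (end of the 10-day waiting period, which began when the acknowledgement is issued on 2002-11-09), so not before 2002-12-22; done 2002-12-25 — permitted.
Step 3 — 7 and 19 days from 2002-12-25 (when the fee estimate is provided) are 2003-01-01 and 2003-01-13 respectively; 2003-01-12 falls inside that range.
Step 4 — must wait 24 days from 2003-01-12 (when the non-exempt records are produced), so not before 2003-02-05; 2003-02-07 is on or after that date.
Step 5 — counting 60 days from 2003-02-07 (when the exemption log is issued) gives a deadline of 2003-04-08; 2003-04-13 misses that deadline by 5 days.
The analysis stops there.

Step 5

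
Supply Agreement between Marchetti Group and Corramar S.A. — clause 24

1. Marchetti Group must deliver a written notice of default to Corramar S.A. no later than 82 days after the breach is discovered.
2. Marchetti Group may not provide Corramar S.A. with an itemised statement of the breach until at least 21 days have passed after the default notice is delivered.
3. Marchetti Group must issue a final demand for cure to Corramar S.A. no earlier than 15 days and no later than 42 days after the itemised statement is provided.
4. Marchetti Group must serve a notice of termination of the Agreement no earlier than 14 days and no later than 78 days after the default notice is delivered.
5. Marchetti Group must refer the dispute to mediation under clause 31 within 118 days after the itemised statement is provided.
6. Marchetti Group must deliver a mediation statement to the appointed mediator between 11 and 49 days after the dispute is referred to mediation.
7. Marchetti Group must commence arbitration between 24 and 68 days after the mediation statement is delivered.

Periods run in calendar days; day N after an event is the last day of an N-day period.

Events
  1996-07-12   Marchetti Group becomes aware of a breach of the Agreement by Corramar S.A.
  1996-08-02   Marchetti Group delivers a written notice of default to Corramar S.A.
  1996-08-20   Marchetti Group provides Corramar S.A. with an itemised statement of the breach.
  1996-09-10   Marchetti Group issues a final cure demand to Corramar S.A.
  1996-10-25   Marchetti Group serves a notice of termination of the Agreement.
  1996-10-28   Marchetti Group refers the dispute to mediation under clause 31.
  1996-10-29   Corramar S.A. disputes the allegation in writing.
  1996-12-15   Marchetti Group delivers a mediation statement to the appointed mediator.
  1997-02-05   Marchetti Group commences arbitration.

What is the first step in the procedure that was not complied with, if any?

Step 1: 82 days after 1996-07-12 (when the breach is discovered) is 1996-10-02; completed 1996-08-02, before the deadline.
Step 2: the earliest permitted date is 21 days after 1996-08-02 (when the default notice is delivered), i.e. 1996-08-23; 1996-08-20 is 3 days before the earliest permitted date.

Step 2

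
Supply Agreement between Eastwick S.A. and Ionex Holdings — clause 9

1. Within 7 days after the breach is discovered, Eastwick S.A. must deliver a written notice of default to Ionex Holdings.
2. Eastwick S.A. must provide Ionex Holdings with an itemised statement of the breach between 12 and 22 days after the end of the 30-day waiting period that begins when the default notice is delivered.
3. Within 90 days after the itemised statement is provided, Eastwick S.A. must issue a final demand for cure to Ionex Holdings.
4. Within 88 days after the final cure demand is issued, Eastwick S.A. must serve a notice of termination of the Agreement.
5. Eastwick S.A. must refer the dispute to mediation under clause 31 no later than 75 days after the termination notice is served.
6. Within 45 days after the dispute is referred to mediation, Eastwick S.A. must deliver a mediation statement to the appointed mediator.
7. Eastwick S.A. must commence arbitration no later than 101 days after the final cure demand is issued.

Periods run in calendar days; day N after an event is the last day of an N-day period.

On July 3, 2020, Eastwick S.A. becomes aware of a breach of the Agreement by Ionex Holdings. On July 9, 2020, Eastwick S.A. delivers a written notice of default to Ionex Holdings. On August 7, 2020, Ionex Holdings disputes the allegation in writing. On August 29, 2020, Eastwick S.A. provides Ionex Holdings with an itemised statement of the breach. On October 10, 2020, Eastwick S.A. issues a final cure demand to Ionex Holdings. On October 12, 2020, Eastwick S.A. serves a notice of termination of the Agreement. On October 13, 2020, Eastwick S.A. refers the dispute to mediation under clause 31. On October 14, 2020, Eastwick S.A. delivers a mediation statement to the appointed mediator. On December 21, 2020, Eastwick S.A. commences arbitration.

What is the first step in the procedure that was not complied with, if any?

Step 1: 7 days after July 3, 2020 (when the breach is discovered) is July 10, 2020; completed July 9, 2020, before the deadline.
Step 2: the window is 12–22 days after August 8, 2020 (end of the 30-day waiting period, which began when the default notice is delivered on July 9, 2020), so August 20, 2020 through August 30, 2020; August 29, 2020 falls inside that range.
Step 3: 90 days after August 29, 2020 (when the itemised statement is provided) is November 27, 2020; done October 10, 2020 — timely.
Step 4: 88 days after October 10, 2020 (when the final cure demand is issued) is January 6, 2021; done October 12, 2020 — timely.
Step 5: 75 days after October 12, 2020 (when the termination notice is served) is December 26, 2020; October 13, 2020 is within that limit.
Step 6: 45 days after October 13, 2020 (when the dispute is referred to mediation) is November 27, 2020; done October 14, 2020 — timely.
Step 7: 101 days after October 10, 2020 (when the final cure demand is issued) is January 19, 2021; done December 21, 2020 — timely.

None — every step was satisfied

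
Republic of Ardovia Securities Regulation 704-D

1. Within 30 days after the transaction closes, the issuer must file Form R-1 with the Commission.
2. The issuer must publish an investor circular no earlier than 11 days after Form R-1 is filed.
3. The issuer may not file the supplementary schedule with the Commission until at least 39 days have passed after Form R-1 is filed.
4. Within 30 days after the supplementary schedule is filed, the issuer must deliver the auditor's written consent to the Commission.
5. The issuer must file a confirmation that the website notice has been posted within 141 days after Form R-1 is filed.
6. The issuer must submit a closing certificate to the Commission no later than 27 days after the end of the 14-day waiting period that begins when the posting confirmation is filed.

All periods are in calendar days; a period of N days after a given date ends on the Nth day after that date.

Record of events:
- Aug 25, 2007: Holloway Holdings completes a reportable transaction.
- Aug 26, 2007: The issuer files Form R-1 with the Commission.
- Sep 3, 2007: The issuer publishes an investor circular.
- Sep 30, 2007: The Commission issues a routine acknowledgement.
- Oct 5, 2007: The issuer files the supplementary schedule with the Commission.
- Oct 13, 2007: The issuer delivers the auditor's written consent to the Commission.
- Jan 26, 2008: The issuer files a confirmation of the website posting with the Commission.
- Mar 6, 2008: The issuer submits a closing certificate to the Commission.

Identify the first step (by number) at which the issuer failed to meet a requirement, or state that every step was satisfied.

Step 2

Step 1: 30 days after Aug 25, 2007 (when the transaction closes) is Sep 24, 2007; done Aug 26, 2007 — timely.
Step 2: the earliest permitted date is 11 days after Aug 26, 2007 (when Form R-1 is filed), i.e. Sep 6, 2007; done Sep 3, 2007 — 3 days too early.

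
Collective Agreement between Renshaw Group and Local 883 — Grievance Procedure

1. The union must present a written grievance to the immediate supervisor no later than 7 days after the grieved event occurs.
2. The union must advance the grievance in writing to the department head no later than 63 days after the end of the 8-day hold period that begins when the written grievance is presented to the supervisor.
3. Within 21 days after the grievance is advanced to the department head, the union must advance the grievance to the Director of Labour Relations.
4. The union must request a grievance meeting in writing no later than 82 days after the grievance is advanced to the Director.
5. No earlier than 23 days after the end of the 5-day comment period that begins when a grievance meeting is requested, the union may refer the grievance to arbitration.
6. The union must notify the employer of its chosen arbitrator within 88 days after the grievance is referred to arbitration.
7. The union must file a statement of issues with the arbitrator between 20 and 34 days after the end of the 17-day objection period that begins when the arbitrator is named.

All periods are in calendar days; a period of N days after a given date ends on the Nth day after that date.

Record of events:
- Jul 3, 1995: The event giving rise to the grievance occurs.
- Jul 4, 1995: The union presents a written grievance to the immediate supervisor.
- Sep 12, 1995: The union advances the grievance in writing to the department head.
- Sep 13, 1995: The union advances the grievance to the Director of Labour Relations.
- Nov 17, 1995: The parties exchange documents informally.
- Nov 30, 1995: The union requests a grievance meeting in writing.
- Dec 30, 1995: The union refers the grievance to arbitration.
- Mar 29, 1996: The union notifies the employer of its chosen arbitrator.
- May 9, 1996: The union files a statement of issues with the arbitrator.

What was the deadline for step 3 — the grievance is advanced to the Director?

Oct 3, 1995

Step 3 runs from Sep 12, 1995, when the grievance is advanced to the department head. 21 days after Sep 12, 1995 is Oct 3, 1995.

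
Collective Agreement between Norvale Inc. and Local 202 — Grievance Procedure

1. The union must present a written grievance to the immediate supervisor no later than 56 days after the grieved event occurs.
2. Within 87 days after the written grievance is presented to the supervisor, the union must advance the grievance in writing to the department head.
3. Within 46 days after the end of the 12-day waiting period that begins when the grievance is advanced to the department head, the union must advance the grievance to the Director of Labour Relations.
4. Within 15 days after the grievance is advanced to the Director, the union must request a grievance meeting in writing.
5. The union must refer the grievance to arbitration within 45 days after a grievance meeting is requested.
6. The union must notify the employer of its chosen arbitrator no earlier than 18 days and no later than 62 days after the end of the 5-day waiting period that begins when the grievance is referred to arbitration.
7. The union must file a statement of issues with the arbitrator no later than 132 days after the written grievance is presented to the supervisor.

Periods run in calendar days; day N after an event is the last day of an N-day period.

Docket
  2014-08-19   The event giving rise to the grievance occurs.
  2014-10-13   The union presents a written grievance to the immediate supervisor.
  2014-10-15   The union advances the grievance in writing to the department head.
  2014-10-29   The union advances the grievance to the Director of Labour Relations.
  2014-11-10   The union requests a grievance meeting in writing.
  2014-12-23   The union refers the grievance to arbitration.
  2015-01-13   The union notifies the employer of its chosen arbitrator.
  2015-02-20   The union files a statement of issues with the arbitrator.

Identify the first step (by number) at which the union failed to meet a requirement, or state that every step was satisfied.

Step 6

Step 1 — counting 56 days from 2014-08-19 (when the grieved event occurs) gives a deadline of 2014-10-14; 2014-10-13 is within that limit.
Step 2 — counting 87 days from 2014-10-13 (when the written grievance is presented to the supervisor) gives a deadline of 2015-01-08; done 2014-10-15 — timely.
Step 3 — counting 46 days from 2014-10-27 (end of the 12-day waiting period, which began when the grievance is advanced to the department head on 2014-10-15) gives a deadline of 2014-12-12; 2014-10-29 is within that limit.
Step 4 — counting 15 days from 2014-10-29 (when the grievance is advanced to the Director) gives a deadline of 2014-11-13; completed 2014-11-10, before the deadline.
Step 5 — counting 45 days from 2014-11-10 (when a grievance meeting is requested) gives a deadline of 2014-12-25; done 2014-12-23 — timely.
Step 6 — 18 and 62 days from 2014-12-28 (end of the 5-day waiting period, which began when the grievance is referred to arbitration on 2014-12-23) are 2015-01-15 and 2015-02-28 respectively; 2015-01-13 is 2 days too early.
That is the first point of non-compliance.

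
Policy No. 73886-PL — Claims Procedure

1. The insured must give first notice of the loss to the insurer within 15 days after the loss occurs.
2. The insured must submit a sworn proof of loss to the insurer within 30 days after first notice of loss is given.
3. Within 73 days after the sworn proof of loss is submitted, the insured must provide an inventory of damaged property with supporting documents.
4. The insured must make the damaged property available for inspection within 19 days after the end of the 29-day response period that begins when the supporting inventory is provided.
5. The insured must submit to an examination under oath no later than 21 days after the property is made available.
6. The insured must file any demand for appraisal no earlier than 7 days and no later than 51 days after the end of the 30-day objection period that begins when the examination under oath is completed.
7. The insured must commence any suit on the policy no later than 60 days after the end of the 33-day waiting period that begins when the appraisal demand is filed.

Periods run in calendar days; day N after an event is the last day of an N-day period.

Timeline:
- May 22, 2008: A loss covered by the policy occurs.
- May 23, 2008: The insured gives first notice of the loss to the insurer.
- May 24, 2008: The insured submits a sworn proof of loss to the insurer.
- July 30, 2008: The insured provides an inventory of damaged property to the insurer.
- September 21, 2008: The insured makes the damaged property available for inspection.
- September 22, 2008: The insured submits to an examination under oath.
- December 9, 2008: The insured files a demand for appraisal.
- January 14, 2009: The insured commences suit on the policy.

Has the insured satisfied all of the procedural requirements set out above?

No

Step 1 — counting 15 days from May 22, 2008 (when the loss occurs) gives a deadline of June 6, 2008; done May 23, 2008 — timely.
Step 2 — counting 30 days from May 23, 2008 (when first notice of loss is given) gives a deadline of June 22, 2008; completed May 24, 2008, before the deadline.
Step 3 — counting 73 days from May 24, 2008 (when the sworn proof of loss is submitted) gives a deadline of August 5, 2008; completed July 30, 2008, before the deadline.
Step 4 — counting 19 days from August 28, 2008 (end of the 29-day response period, which began when the supporting inventory is provided on July 30, 2008) gives a deadline of September 16, 2008; September 21, 2008 misses that deadline by 5 days.
No need to go further; step 4 was not satisfied.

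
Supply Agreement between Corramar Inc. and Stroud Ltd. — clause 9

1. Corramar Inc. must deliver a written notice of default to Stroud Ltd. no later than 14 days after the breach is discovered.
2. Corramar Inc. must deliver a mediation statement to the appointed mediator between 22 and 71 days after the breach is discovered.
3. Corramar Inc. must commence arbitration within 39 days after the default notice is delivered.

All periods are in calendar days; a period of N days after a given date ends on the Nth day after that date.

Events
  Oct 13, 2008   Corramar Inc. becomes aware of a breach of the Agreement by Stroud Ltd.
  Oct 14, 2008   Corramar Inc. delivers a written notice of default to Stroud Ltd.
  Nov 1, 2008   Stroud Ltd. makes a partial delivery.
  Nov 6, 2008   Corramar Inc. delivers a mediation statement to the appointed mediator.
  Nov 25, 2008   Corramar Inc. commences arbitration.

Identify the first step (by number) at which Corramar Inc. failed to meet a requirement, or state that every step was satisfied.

(1) due by Oct 13, 2008 + 14 days = Oct 27, 2008; Oct 14, 2008 is within that limit.
(2) the permitted window runs from Oct 13, 2008 + 22 = Nov 4, 2008 to Oct 13, 2008 + 71 = Dec 23, 2008; done Nov 6, 2008 — within the window.
(3) due by Oct 14, 2008 + 39 days = Nov 22, 2008; not done until Nov 25, 2008, 3 days after the deadline.
No need to go further; step 3 was not satisfied.

Step 3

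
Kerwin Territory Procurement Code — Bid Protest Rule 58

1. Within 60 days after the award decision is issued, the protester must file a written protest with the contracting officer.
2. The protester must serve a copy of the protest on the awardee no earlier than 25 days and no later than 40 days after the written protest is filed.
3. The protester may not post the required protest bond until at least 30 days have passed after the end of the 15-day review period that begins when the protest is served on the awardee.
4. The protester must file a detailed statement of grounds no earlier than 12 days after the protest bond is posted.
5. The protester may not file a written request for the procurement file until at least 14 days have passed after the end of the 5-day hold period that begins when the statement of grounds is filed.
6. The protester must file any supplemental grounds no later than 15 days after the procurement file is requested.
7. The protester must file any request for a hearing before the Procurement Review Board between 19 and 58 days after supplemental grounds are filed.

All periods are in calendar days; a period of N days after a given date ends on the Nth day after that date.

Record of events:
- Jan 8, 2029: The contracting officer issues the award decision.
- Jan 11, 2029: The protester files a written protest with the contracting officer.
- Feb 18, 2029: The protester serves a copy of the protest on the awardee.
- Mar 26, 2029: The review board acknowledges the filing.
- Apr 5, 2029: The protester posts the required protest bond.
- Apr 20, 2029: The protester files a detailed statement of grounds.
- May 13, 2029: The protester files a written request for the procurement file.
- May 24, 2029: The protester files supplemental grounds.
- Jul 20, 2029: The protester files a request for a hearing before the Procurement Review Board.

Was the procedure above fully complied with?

Yes

Step 1: 60 days after Jan 8, 2029 (when the award decision is issued) is Mar 9, 2029; done Jan 11, 2029 — timely.
Step 2: the window is 25–40 days after Jan 11, 2029 (when the written protest is filed), so Feb 5, 2029 through Feb 20, 2029; done Feb 18, 2029, which is between those dates.
Step 3: the earliest permitted date is 30 days after Mar 5, 2029 (end of the 15-day review period, which began when the protest is served on the awardee on Feb 18, 2029), i.e. Apr 4, 2029; done Apr 5, 2029 — permitted.
Step 4: the earliest permitted date is 12 days after Apr 5, 2029 (when the protest bond is posted), i.e. Apr 17, 2029; Apr 20, 2029 is on or after that date.
Step 5: the earliest permitted date is 14 days after Apr 25, 2029 (end of the 5-day hold period, which began when the statement of grounds is filed on Apr 20, 2029), i.e. May 9, 2029; done May 13, 2029, after the minimum wait.
Step 6: 15 days after May 13, 2029 (when the procurement file is requested) is May 28, 2029; completed May 24, 2029, before the deadline.
Step 7: the window is 19–58 days after May 24, 2029 (when supplemental grounds are filed), so Jun 12, 2029 through Jul 21, 2029; done Jul 20, 2029, which is between those dates.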